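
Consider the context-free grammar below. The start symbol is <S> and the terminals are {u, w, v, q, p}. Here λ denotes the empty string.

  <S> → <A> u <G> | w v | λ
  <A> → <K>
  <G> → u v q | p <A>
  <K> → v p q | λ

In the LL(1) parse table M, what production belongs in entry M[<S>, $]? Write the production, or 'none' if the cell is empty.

<S> → λ

FIRST(<G>): from <G>→u v q we get {u}; from <G>→p <A> we get {p}. So FIRST(<G>) = {p, u}.
FIRST(<K>): from <K>→v p q we get {v}; from <K>→λ we get {λ}. So FIRST(<K>) = {λ, v}.
FIRST(<A>): from <A>→<K> we get {λ, v}. So FIRST(<A>) = {λ, v}.
FIRST(<S>): from <S>→<A> u <G> we get {u, v}; from <S>→w v we get {w}; from <S>→λ we get {λ}. So FIRST(<S>) = {λ, u, v, w}.
FOLLOW(<S>) includes $ since <S> is the start symbol.
FOLLOW(<S>): <S> appears on no right-hand side. Thus FOLLOW(<S>) = {$}.
For <S> → <A> u <G>: FIRST(<A> u <G>) = {u, v}, so it goes in M[<S>, t] for t ∈ {u, v}.
For <S> → w v: FIRST(w v) = {w}, so it goes in M[<S>, t] for t ∈ {w}.
For <S> → λ: FIRST(λ) = {λ}, so it goes in M[<S>, t] for t ∈ {}; since λ ∈ FIRST, also for every t ∈ FOLLOW(<S>) = {$}.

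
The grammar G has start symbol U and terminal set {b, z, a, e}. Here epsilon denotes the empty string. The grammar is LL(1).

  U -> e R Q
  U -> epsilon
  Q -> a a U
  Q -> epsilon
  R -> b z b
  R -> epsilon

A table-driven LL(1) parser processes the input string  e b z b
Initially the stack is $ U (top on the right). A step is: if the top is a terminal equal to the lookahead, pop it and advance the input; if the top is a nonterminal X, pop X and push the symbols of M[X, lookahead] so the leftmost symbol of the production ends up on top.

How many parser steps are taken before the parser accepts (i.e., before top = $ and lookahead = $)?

     Stack      Input      Action
  1  $ U        e b z b $  expand U -> e R Q
  2  $ Q R e    e b z b $  match e
  3  $ Q R      b z b $    expand R -> b z b
  4  $ Q b z b  b z b $    match b
  5  $ Q b z    z b $      match z
  6  $ Q b      b $        match b
  7  $ Q        $          expand Q -> epsilon
Accept reached after 7 steps.

7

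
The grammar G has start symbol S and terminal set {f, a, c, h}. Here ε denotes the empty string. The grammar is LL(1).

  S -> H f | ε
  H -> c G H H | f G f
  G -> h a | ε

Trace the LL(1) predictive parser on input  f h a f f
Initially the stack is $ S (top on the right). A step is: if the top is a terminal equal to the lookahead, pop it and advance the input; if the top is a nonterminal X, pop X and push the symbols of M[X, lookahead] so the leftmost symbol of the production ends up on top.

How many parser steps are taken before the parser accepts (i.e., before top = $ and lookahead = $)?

step 1: stack=$ S  input=f h a f f $  — expand S -> H f
step 2: stack=$ f H  input=f h a f f $  — expand H -> f G f
step 3: stack=$ f f G f  input=f h a f f $  — match f
step 4: stack=$ f f G  input=h a f f $  — expand G -> h a
step 5: stack=$ f f a h  input=h a f f $  — match h
step 6: stack=$ f f a  input=a f f $  — match a
step 7: stack=$ f f  input=f f $  — match f
step 8: stack=$ f  input=f $  — match f
Accept reached after 8 steps.

8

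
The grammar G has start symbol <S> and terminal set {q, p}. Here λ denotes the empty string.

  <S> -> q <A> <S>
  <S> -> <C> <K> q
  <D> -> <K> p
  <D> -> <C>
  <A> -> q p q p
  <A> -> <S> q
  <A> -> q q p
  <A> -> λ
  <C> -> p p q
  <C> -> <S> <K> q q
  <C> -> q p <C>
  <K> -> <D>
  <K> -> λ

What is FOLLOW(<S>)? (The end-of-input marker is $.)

{$, p, q}

FIRST(<S>) = {p, q}  (via <C> <K> q)
FIRST(<A>) = {λ, p, q}  (via <S> q)
FIRST(<C>) = {p, q}  (via <S> <K> q q)
FIRST(<D>) = {p, q}  (via <K> p, <C>)
FIRST(<K>) = {λ, p, q}  (via <D>)
FOLLOW(<S>) includes $ since <S> is the start symbol.
FOLLOW(<S>): in <S>->q <A> <S>, the suffix after <S> is empty (adds nothing new); in <A>-><S> q, <S> is followed by q with FIRST {q}; in <C>-><S> <K> q q, <S> is followed by <K> q q with FIRST {p, q}. Thus FOLLOW(<S>) = {$, p, q}.
FOLLOW(<A>): in <S>->q <A> <S>, <A> is followed by <S> with FIRST {p, q}. Thus FOLLOW(<A>) = {p, q}.
FOLLOW(<K>): in <S>-><C> <K> q, <K> is followed by q with FIRST {q}; in <D>-><K> p, <K> is followed by p with FIRST {p}; in <C>-><S> <K> q q, <K> is followed by q q with FIRST {q}. Thus FOLLOW(<K>) = {p, q}.
FOLLOW(<D>): in <K>-><D>, the suffix after <D> is empty, so FOLLOW(<D>) ⊇ FOLLOW(<K>) = {p, q}. Thus FOLLOW(<D>) = {p, q}.
FOLLOW(<C>): in <S>-><C> <K> q, <C> is followed by <K> q with FIRST {p, q}; in <D>-><C>, the suffix after <C> is empty, so FOLLOW(<C>) ⊇ FOLLOW(<D>) = {p, q}; in <C>->q p <C>, the suffix after <C> is empty (adds nothing new). Thus FOLLOW(<C>) = {p, q}.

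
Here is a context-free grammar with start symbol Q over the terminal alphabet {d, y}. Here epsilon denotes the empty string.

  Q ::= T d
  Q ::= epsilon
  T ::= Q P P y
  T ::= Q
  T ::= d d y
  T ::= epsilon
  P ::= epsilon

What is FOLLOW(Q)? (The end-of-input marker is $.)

FIRST(P) = {epsilon}
FIRST(Q) = {epsilon, d, y}  (via T d)
FIRST(T) = {epsilon, d, y}  (via Q P P y, Q)
FOLLOW(Q) includes $ since Q is the start symbol.
FOLLOW(T): in Q::=T d, T is followed by d with FIRST {d}. Thus FOLLOW(T) = {d}.
FOLLOW(Q): in T::=Q P P y, Q is followed by P P y with FIRST {y}; in T::=Q, the suffix after Q is empty, so FOLLOW(Q) ⊇ FOLLOW(T) = {d}. Thus FOLLOW(Q) = {$, d, y}.
FOLLOW(P): in T::=Q P P y (occurrence 1), P is followed by P y with FIRST {y}; in T::=Q P P y (occurrence 2), P is followed by y with FIRST {y}. Thus FOLLOW(P) = {y}.

{$, d, y}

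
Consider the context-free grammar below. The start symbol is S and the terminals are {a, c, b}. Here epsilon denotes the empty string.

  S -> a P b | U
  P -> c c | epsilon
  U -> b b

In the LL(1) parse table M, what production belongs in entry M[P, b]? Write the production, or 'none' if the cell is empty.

FIRST(P): from P->c c we get {c}; from P->epsilon we get {epsilon}. So FIRST(P) = {epsilon, c}.
FIRST(U): from U->b b we get {b}. So FIRST(U) = {b}.
FIRST(S): from S->a P b we get {a}; from S->U we get {b}. So FIRST(S) = {a, b}.
FOLLOW(S) includes $ since S is the start symbol.
FOLLOW(P): in S->a P b, P is followed by b with FIRST {b}. Thus FOLLOW(P) = {b}.
For P -> c c: FIRST(c c) = {c}, so it goes in M[P, t] for t ∈ {c}.
For P -> epsilon: FIRST(epsilon) = {epsilon}, so it goes in M[P, t] for t ∈ {}; since epsilon ∈ FIRST, also for every t ∈ FOLLOW(P) = {b}.

P -> epsilon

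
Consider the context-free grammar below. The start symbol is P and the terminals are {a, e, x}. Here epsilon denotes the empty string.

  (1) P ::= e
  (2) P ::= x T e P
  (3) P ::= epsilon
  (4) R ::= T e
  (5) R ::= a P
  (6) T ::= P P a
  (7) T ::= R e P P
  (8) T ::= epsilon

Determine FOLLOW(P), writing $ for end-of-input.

{$, a, e, x}

FIRST(P) = {epsilon, e, x}
FIRST(R) = {a, e, x}  (via T e)
FIRST(T) = {epsilon, a, e, x}  (via P P a, R e P P)
FOLLOW(P) includes $ since P is the start symbol.
FOLLOW(R): in T::=R e P P, R is followed by e P P with FIRST {e}. Thus FOLLOW(R) = {e}.
FOLLOW(T): in P::=x T e P, T is followed by e P with FIRST {e}; in R::=T e, T is followed by e with FIRST {e}. Thus FOLLOW(T) = {e}.
FOLLOW(P): in P::=x T e P, the suffix after P is empty (adds nothing new); in R::=a P, the suffix after P is empty, so FOLLOW(P) ⊇ FOLLOW(R) = {e}; in T::=P P a (occurrence 1), P is followed by P a with FIRST {a, e, x}; in T::=P P a (occurrence 2), P is followed by a with FIRST {a}; in T::=R e P P (occurrence 1), P is followed by P with FIRST {epsilon, e, x}; in T::=R e P P (occurrence 1), the suffix after P is nullable, so FOLLOW(P) ⊇ FOLLOW(T) = {e}; in T::=R e P P (occurrence 2), the suffix after P is empty, so FOLLOW(P) ⊇ FOLLOW(T) = {e}. Thus FOLLOW(P) = {$, a, e, x}.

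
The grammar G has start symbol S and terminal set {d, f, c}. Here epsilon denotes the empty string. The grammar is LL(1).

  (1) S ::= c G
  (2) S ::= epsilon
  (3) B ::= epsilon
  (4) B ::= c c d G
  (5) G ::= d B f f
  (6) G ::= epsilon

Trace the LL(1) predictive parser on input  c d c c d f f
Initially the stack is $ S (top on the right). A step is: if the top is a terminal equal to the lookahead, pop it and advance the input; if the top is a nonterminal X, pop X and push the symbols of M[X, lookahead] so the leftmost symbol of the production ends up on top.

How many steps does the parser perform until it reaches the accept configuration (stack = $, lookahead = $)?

      Stack          Input            Action
   1  $ S            c d c c d f f $  expand S ::= c G
   2  $ G c          c d c c d f f $  match c
   3  $ G            d c c d f f $    expand G ::= d B f f
   4  $ f f B d      d c c d f f $    match d
   5  $ f f B        c c d f f $      expand B ::= c c d G
   6  $ f f G d c c  c c d f f $      match c
   7  $ f f G d c    c d f f $        match c
   8  $ f f G d      d f f $          match d
   9  $ f f G        f f $            expand G ::= epsilon
  10  $ f f          f f $            match f
  11  $ f            f $              match f
Accept reached after 11 steps.

11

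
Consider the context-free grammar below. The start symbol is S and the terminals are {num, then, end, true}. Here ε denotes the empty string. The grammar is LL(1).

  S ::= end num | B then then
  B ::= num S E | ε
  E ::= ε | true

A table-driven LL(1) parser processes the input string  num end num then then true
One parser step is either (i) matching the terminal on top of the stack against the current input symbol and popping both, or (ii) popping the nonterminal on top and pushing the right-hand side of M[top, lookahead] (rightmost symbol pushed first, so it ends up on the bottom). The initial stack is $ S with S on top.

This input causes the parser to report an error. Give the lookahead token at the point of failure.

step 1: stack=$ S  input=num end num then then true $  — expand S ::= B then then
step 2: stack=$ then then B  input=num end num then then true $  — expand B ::= num S E
step 3: stack=$ then then E S num  input=num end num then then true $  — match num
step 4: stack=$ then then E S  input=end num then then true $  — expand S ::= end num
step 5: stack=$ then then E num end  input=end num then then true $  — match end
step 6: stack=$ then then E num  input=num then then true $  — match num
step 7: stack=$ then then E  input=then then true $  — expand E ::= ε
step 8: stack=$ then then  input=then then true $  — match then
step 9: stack=$ then  input=then true $  — match then
step 10: stack=$  input=true $  — error: stack empty but input remains

true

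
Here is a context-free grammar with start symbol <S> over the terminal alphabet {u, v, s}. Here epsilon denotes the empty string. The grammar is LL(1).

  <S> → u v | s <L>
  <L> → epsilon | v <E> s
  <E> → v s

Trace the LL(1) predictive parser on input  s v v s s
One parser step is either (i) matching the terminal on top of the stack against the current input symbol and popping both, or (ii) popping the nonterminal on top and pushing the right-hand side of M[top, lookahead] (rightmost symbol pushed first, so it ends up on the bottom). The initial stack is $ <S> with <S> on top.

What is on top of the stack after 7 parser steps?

step 1: stack=$ <S>  input=s v v s s $  — expand <S> → s <L>
step 2: stack=$ <L> s  input=s v v s s $  — match s
step 3: stack=$ <L>  input=v v s s $  — expand <L> → v <E> s
step 4: stack=$ s <E> v  input=v v s s $  — match v
step 5: stack=$ s <E>  input=v s s $  — expand <E> → v s
step 6: stack=$ s s v  input=v s s $  — match v
step 7: stack=$ s s  input=s s $  — match s
Stack after step 7: $ s (top = s).

s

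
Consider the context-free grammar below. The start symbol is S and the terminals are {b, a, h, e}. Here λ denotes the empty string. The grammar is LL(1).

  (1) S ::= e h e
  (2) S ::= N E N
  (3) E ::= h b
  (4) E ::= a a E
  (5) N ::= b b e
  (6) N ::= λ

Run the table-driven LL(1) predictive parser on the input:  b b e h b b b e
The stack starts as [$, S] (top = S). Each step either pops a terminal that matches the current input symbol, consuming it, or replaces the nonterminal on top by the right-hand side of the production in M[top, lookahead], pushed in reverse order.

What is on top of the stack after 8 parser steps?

N

step 1: stack=$ S  input=b b e h b b b e $  — expand S ::= N E N
step 2: stack=$ N E N  input=b b e h b b b e $  — expand N ::= b b e
step 3: stack=$ N E e b b  input=b b e h b b b e $  — match b
step 4: stack=$ N E e b  input=b e h b b b e $  — match b
step 5: stack=$ N E e  input=e h b b b e $  — match e
step 6: stack=$ N E  input=h b b b e $  — expand E ::= h b
step 7: stack=$ N b h  input=h b b b e $  — match h
step 8: stack=$ N b  input=b b b e $  — match b
Stack after step 8: $ N (top = N).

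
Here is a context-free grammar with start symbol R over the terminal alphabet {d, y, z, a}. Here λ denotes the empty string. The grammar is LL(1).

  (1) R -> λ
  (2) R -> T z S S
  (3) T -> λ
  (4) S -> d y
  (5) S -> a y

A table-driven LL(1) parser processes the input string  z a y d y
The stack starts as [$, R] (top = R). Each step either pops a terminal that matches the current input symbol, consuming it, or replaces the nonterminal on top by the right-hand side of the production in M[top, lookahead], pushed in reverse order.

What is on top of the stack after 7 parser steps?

d

step 1: stack=$ R  input=z a y d y $  — expand R -> T z S S
step 2: stack=$ S S z T  input=z a y d y $  — expand T -> λ
step 3: stack=$ S S z  input=z a y d y $  — match z
step 4: stack=$ S S  input=a y d y $  — expand S -> a y
step 5: stack=$ S y a  input=a y d y $  — match a
step 6: stack=$ S y  input=y d y $  — match y
step 7: stack=$ S  input=d y $  — expand S -> d y
Stack after step 7: $ y d (top = d).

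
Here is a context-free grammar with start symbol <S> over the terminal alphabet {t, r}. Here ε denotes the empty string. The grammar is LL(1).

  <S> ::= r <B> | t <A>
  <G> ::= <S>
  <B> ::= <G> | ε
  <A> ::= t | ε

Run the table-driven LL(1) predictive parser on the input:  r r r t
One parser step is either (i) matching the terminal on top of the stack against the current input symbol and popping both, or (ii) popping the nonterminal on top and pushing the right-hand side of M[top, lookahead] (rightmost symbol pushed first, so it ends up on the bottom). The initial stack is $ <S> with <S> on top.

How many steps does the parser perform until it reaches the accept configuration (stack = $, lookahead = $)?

15

step 1: stack=$ <S>  input=r r r t $  — expand <S> ::= r <B>
step 2: stack=$ <B> r  input=r r r t $  — match r
step 3: stack=$ <B>  input=r r t $  — expand <B> ::= <G>
step 4: stack=$ <G>  input=r r t $  — expand <G> ::= <S>
step 5: stack=$ <S>  input=r r t $  — expand <S> ::= r <B>
step 6: stack=$ <B> r  input=r r t $  — match r
step 7: stack=$ <B>  input=r t $  — expand <B> ::= <G>
step 8: stack=$ <G>  input=r t $  — expand <G> ::= <S>
step 9: stack=$ <S>  input=r t $  — expand <S> ::= r <B>
step 10: stack=$ <B> r  input=r t $  — match r
step 11: stack=$ <B>  input=t $  — expand <B> ::= <G>
step 12: stack=$ <G>  input=t $  — expand <G> ::= <S>
step 13: stack=$ <S>  input=t $  — expand <S> ::= t <A>
step 14: stack=$ <A> t  input=t $  — match t
step 15: stack=$ <A>  input=$  — expand <A> ::= ε
Accept reached after 15 steps.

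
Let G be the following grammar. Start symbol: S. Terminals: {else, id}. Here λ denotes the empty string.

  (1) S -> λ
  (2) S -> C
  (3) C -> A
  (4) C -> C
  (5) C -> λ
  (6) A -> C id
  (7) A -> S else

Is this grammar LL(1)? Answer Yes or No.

No

FIRST(S) = {λ, else, id}
FIRST(C) = {λ, else, id}
FIRST(A) = {else, id}
FOLLOW(S) = {$, else}
FOLLOW(C) = {$, else, id}
FOLLOW(A) = {$, else, id}
Cell M[A, else] receives both A -> C id and A -> S else — the grammar is not LL(1).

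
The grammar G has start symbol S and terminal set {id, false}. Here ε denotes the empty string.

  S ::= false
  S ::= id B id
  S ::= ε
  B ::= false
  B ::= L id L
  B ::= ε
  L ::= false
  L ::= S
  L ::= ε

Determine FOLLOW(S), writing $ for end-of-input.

{$, id}

FIRST(S) = {ε, false, id}
FIRST(L) = {ε, false, id}  (via S)
FIRST(B) = {ε, false, id}  (via L id L)
FOLLOW(S) includes $ since S is the start symbol.
FOLLOW(B): in S::=id B id, B is followed by id with FIRST {id}. Thus FOLLOW(B) = {id}.
FOLLOW(L): in B::=L id L (occurrence 1), L is followed by id L with FIRST {id}; in B::=L id L (occurrence 2), the suffix after L is empty, so FOLLOW(L) ⊇ FOLLOW(B) = {id}. Thus FOLLOW(L) = {id}.
FOLLOW(S): in L::=S, the suffix after S is empty, so FOLLOW(S) ⊇ FOLLOW(L) = {id}. Thus FOLLOW(S) = {$, id}.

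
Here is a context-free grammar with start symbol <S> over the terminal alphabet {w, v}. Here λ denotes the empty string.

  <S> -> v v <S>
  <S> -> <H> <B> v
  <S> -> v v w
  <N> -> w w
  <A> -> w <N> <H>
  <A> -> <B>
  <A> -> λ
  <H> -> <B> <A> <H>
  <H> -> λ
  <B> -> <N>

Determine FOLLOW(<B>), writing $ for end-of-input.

{v, w}

FIRST(<N>): from <N>->w w we get {w}. So FIRST(<N>) = {w}.
FIRST(<B>): from <B>-><N> we get {w}. So FIRST(<B>) = {w}.
FIRST(<A>): from <A>->w <N> <H> we get {w}; from <A>-><B> we get {w}; from <A>->λ we get {λ}. So FIRST(<A>) = {λ, w}.
FIRST(<H>): from <H>-><B> <A> <H> we get {w}; from <H>->λ we get {λ}. So FIRST(<H>) = {λ, w}.
FIRST(<S>): from <S>->v v <S> we get {v}; from <S>-><H> <B> v we get {w}; from <S>->v v w we get {v}. So FIRST(<S>) = {v, w}.
FOLLOW(<S>) includes $ since <S> is the start symbol.
FOLLOW(<S>): in <S>->v v <S>, the suffix after <S> is empty (adds nothing new). Thus FOLLOW(<S>) = {$}.
FOLLOW(<N>): in <A>->w <N> <H>, <N> is followed by <H> with FIRST {λ, w}; in <A>->w <N> <H>, the suffix after <N> is nullable, so FOLLOW(<N>) ⊇ FOLLOW(<A>) = {w}; in <B>-><N>, the suffix after <N> is empty, so FOLLOW(<N>) ⊇ FOLLOW(<B>) = {v, w}. Thus FOLLOW(<N>) = {v, w}.
FOLLOW(<A>): in <H>-><B> <A> <H>, <A> is followed by <H> with FIRST {λ, w}; in <H>-><B> <A> <H>, the suffix after <A> is nullable, so FOLLOW(<A>) ⊇ FOLLOW(<H>) = {w}. Thus FOLLOW(<A>) = {w}.
FOLLOW(<H>): in <S>-><H> <B> v, <H> is followed by <B> v with FIRST {w}; in <A>->w <N> <H>, the suffix after <H> is empty, so FOLLOW(<H>) ⊇ FOLLOW(<A>) = {w}; in <H>-><B> <A> <H>, the suffix after <H> is empty (adds nothing new). Thus FOLLOW(<H>) = {w}.
FOLLOW(<B>): in <S>-><H> <B> v, <B> is followed by v with FIRST {v}; in <A>-><B>, the suffix after <B> is empty, so FOLLOW(<B>) ⊇ FOLLOW(<A>) = {w}; in <H>-><B> <A> <H>, <B> is followed by <A> <H> with FIRST {λ, w}; in <H>-><B> <A> <H>, the suffix after <B> is nullable, so FOLLOW(<B>) ⊇ FOLLOW(<H>) = {w}. Thus FOLLOW(<B>) = {v, w}.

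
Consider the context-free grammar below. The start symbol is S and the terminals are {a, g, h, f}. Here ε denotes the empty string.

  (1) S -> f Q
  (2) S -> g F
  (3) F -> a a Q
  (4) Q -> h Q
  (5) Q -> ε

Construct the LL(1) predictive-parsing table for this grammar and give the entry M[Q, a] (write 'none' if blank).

FIRST(S): from S->f Q we get {f}; from S->g F we get {g}. So FIRST(S) = {f, g}.
FIRST(F): from F->a a Q we get {a}. So FIRST(F) = {a}.
FIRST(Q): from Q->h Q we get {h}; from Q->ε we get {ε}. So FIRST(Q) = {ε, h}.
FOLLOW(S) includes $ since S is the start symbol.
FOLLOW(S): S appears on no right-hand side. Thus FOLLOW(S) = {$}.
FOLLOW(F): in S->g F, the suffix after F is empty, so FOLLOW(F) ⊇ FOLLOW(S) = {$}. Thus FOLLOW(F) = {$}.
FOLLOW(Q): in S->f Q, the suffix after Q is empty, so FOLLOW(Q) ⊇ FOLLOW(S) = {$}; in F->a a Q, the suffix after Q is empty, so FOLLOW(Q) ⊇ FOLLOW(F) = {$}; in Q->h Q, the suffix after Q is empty (adds nothing new). Thus FOLLOW(Q) = {$}.
For Q -> h Q: FIRST(h Q) = {h}, so it goes in M[Q, t] for t ∈ {h}.
For Q -> ε: FIRST(ε) = {ε}, so it goes in M[Q, t] for t ∈ {}; since ε ∈ FIRST, also for every t ∈ FOLLOW(Q) = {$}.
None of these place a production in M[Q, a].

none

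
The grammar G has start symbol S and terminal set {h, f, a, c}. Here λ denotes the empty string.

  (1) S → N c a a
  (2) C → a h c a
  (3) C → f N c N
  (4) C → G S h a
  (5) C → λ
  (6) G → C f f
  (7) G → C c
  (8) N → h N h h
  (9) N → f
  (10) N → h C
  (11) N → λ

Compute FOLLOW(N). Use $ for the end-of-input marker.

FIRST(N): from N→h N h h we get {h}; from N→f we get {f}; from N→h C we get {h}; from N→λ we get {λ}. So FIRST(N) = {λ, f, h}.
FIRST(S): from S→N c a a we get {c, f, h}. So FIRST(S) = {c, f, h}.
FIRST(C): from C→a h c a we get {a}; from C→f N c N we get {f}; from C→G S h a we get {a, c, f}; from C→λ we get {λ}. So FIRST(C) = {λ, a, c, f}.
FIRST(G): from G→C f f we get {a, c, f}; from G→C c we get {a, c, f}. So FIRST(G) = {a, c, f}.
FOLLOW(S) includes $ since S is the start symbol.
FOLLOW(S): in C→G S h a, S is followed by h a with FIRST {h}. Thus FOLLOW(S) = {$, h}.
FOLLOW(G): in C→G S h a, G is followed by S h a with FIRST {c, f, h}. Thus FOLLOW(G) = {c, f, h}.
FOLLOW(C): in G→C f f, C is followed by f f with FIRST {f}; in G→C c, C is followed by c with FIRST {c}; in N→h C, the suffix after C is empty, so FOLLOW(C) ⊇ FOLLOW(N) = {c, f, h}. Thus FOLLOW(C) = {c, f, h}.
FOLLOW(N): in S→N c a a, N is followed by c a a with FIRST {c}; in C→f N c N (occurrence 1), N is followed by c N with FIRST {c}; in C→f N c N (occurrence 2), the suffix after N is empty, so FOLLOW(N) ⊇ FOLLOW(C) = {c, f, h}; in N→h N h h, N is followed by h h with FIRST {h}. Thus FOLLOW(N) = {c, f, h}.

{c, f, h}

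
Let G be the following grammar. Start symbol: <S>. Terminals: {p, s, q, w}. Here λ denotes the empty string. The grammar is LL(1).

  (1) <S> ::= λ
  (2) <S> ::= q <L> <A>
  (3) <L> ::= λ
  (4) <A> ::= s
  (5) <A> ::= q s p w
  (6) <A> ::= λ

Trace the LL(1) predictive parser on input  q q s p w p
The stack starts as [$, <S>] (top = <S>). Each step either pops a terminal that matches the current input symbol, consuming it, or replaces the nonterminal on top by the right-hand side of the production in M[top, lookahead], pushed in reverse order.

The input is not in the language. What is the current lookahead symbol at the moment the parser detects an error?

p

     Stack        Input          Action
  1  $ <S>        q q s p w p $  expand <S> ::= q <L> <A>
  2  $ <A> <L> q  q q s p w p $  match q
  3  $ <A> <L>    q s p w p $    expand <L> ::= λ
  4  $ <A>        q s p w p $    expand <A> ::= q s p w
  5  $ w p s q    q s p w p $    match q
  6  $ w p s      s p w p $      match s
  7  $ w p        p w p $        match p
  8  $ w          w p $          match w
  9  $            p $            error: stack empty but input remains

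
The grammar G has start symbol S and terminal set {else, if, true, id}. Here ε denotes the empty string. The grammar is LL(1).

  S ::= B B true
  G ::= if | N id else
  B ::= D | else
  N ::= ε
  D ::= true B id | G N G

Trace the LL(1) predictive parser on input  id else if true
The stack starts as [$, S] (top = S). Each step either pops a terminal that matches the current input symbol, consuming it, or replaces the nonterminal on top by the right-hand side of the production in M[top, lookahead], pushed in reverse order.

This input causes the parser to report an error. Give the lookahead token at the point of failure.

      Stack                   Input              Action
   1  $ S                     id else if true $  expand S ::= B B true
   2  $ true B B              id else if true $  expand B ::= D
   3  $ true B D              id else if true $  expand D ::= G N G
   4  $ true B G N G          id else if true $  expand G ::= N id else
   5  $ true B G N else id N  id else if true $  expand N ::= ε
   6  $ true B G N else id    id else if true $  match id
   7  $ true B G N else       else if true $     match else
   8  $ true B G N            if true $          expand N ::= ε
   9  $ true B G              if true $          expand G ::= if
  10  $ true B if             if true $          match if
  11  $ true B                true $             expand B ::= D
  12  $ true D                true $             expand D ::= true B id
  13  $ true id B true        true $             match true
  14  $ true id B             $                  error: M[B, $] is empty

$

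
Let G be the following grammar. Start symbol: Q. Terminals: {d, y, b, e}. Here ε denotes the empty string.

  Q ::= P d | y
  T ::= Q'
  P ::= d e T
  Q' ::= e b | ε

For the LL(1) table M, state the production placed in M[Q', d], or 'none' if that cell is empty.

FIRST(P) = {d}
FIRST(Q') = {ε, e}
FIRST(Q) = {d, y}  (via P d)
FIRST(T) = {ε, e}  (via Q')
FOLLOW(Q) includes $ since Q is the start symbol.
FOLLOW(T): in P::=d e T, the suffix after T is empty, so FOLLOW(T) ⊇ FOLLOW(P) = {d}. Thus FOLLOW(T) = {d}.
FOLLOW(Q'): in T::=Q', the suffix after Q' is empty, so FOLLOW(Q') ⊇ FOLLOW(T) = {d}. Thus FOLLOW(Q') = {d}.
For Q' ::= e b: FIRST(e b) = {e}, so it goes in M[Q', t] for t ∈ {e}.
For Q' ::= ε: FIRST(ε) = {ε}, so it goes in M[Q', t] for t ∈ {}; since ε ∈ FIRST, also for every t ∈ FOLLOW(Q') = {d}.

Q' ::= ε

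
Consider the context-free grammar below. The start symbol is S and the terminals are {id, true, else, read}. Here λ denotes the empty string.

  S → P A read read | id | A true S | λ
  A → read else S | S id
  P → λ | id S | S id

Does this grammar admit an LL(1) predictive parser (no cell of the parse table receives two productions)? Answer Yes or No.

FIRST(S) = {λ, id, read}
FIRST(A) = {id, read}
FIRST(P) = {λ, id, read}
FOLLOW(S) = {$, id, read, true}
FOLLOW(A) = {read, true}
FOLLOW(P) = {id, read}
Cell M[A, read] receives both A → read else S and A → S id — the grammar is not LL(1).

No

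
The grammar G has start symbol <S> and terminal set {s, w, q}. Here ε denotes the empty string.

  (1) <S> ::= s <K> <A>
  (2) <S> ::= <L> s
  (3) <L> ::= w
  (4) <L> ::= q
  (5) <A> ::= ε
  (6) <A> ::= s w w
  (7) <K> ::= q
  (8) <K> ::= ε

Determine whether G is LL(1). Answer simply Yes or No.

Yes

FIRST(<S>) = {q, s, w}
FIRST(<L>) = {q, w}
FIRST(<A>) = {ε, s}
FIRST(<K>) = {ε, q}
FOLLOW(<S>) = {$}
FOLLOW(<L>) = {s}
FOLLOW(<A>) = {$}
FOLLOW(<K>) = {$, s}
Each cell of M receives at most one production.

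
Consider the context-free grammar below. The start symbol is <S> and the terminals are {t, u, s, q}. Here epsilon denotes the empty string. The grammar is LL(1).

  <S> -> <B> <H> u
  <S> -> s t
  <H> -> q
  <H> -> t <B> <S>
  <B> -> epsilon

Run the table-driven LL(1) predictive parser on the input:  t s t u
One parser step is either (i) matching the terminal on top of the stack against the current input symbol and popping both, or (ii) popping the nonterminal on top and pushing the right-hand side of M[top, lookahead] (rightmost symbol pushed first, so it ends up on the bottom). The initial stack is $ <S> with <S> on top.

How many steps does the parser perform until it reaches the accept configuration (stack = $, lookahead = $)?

9

     Stack          Input      Action
  1  $ <S>          t s t u $  expand <S> -> <B> <H> u
  2  $ u <H> <B>    t s t u $  expand <B> -> epsilon
  3  $ u <H>        t s t u $  expand <H> -> t <B> <S>
  4  $ u <S> <B> t  t s t u $  match t
  5  $ u <S> <B>    s t u $    expand <B> -> epsilon
  6  $ u <S>        s t u $    expand <S> -> s t
  7  $ u t s        s t u $    match s
  8  $ u t          t u $      match t
  9  $ u            u $        match u
Accept reached after 9 steps.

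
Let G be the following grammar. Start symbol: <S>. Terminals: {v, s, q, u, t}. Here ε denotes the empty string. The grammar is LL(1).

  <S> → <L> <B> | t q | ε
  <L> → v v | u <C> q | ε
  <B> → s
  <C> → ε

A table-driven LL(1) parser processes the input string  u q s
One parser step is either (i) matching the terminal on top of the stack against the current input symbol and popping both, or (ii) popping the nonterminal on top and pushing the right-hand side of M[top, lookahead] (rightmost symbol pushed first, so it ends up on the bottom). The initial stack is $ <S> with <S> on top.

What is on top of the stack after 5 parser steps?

     Stack          Input    Action
  1  $ <S>          u q s $  expand <S> → <L> <B>
  2  $ <B> <L>      u q s $  expand <L> → u <C> q
  3  $ <B> q <C> u  u q s $  match u
  4  $ <B> q <C>    q s $    expand <C> → ε
  5  $ <B> q        q s $    match q
Stack after step 5: $ <B> (top = <B>).

<B>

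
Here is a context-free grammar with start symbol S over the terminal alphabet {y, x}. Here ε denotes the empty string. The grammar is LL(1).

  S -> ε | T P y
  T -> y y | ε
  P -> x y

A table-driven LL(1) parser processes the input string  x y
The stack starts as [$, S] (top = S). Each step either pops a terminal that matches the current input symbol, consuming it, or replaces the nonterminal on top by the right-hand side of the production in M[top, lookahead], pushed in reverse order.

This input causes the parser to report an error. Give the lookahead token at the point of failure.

     Stack    Input  Action
  1  $ S      x y $  expand S -> T P y
  2  $ y P T  x y $  expand T -> ε
  3  $ y P    x y $  expand P -> x y
  4  $ y y x  x y $  match x
  5  $ y y    y $    match y
  6  $ y      $      error: top is terminal y but lookahead is $

$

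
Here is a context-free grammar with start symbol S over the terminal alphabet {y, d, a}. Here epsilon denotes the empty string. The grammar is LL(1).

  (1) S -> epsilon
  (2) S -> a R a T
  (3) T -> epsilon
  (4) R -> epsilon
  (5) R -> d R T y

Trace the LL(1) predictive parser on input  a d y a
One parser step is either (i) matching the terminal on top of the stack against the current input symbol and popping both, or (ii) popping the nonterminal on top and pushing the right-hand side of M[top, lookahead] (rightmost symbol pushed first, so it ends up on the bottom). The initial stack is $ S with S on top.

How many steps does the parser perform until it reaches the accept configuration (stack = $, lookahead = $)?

9

     Stack          Input      Action
  1  $ S            a d y a $  expand S -> a R a T
  2  $ T a R a      a d y a $  match a
  3  $ T a R        d y a $    expand R -> d R T y
  4  $ T a y T R d  d y a $    match d
  5  $ T a y T R    y a $      expand R -> epsilon
  6  $ T a y T      y a $      expand T -> epsilon
  7  $ T a y        y a $      match y
  8  $ T a          a $        match a
  9  $ T            $          expand T -> epsilon
Accept reached after 9 steps.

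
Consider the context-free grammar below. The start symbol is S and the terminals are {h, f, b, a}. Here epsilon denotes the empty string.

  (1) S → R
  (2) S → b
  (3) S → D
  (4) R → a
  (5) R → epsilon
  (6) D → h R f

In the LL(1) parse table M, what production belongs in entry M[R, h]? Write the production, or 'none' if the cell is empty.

FIRST(R): from R→a we get {a}; from R→epsilon we get {epsilon}. So FIRST(R) = {epsilon, a}.
FIRST(D): from D→h R f we get {h}. So FIRST(D) = {h}.
FIRST(S): from S→R we get {epsilon, a}; from S→b we get {b}; from S→D we get {h}. So FIRST(S) = {epsilon, a, b, h}.
FOLLOW(S) includes $ since S is the start symbol.
FOLLOW(S): S appears on no right-hand side. Thus FOLLOW(S) = {$}.
FOLLOW(R): in S→R, the suffix after R is empty, so FOLLOW(R) ⊇ FOLLOW(S) = {$}; in D→h R f, R is followed by f with FIRST {f}. Thus FOLLOW(R) = {$, f}.
For R → a: FIRST(a) = {a}, so it goes in M[R, t] for t ∈ {a}.
For R → epsilon: FIRST(epsilon) = {epsilon}, so it goes in M[R, t] for t ∈ {}; since epsilon ∈ FIRST, also for every t ∈ FOLLOW(R) = {$, f}.
None of these place a production in M[R, h].

none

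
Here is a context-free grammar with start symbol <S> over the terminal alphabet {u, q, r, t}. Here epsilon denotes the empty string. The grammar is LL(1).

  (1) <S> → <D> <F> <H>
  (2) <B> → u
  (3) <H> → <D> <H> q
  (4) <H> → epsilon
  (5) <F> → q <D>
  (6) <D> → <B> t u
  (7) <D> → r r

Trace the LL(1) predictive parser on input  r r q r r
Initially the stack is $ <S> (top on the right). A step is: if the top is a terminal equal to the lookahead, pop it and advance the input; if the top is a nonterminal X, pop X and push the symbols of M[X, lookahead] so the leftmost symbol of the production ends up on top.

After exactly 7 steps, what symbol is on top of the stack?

step 1: stack=$ <S>  input=r r q r r $  — expand <S> → <D> <F> <H>
step 2: stack=$ <H> <F> <D>  input=r r q r r $  — expand <D> → r r
step 3: stack=$ <H> <F> r r  input=r r q r r $  — match r
step 4: stack=$ <H> <F> r  input=r q r r $  — match r
step 5: stack=$ <H> <F>  input=q r r $  — expand <F> → q <D>
step 6: stack=$ <H> <D> q  input=q r r $  — match q
step 7: stack=$ <H> <D>  input=r r $  — expand <D> → r r
Stack after step 7: $ <H> r r (top = r).

r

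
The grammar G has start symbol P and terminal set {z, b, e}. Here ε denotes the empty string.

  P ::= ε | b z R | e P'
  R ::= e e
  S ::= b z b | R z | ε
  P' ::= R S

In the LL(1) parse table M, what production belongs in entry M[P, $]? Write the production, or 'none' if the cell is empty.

FIRST(P): from P::=ε we get {ε}; from P::=b z R we get {b}; from P::=e P' we get {e}. So FIRST(P) = {ε, b, e}.
FIRST(R): from R::=e e we get {e}. So FIRST(R) = {e}.
FIRST(S): from S::=b z b we get {b}; from S::=R z we get {e}; from S::=ε we get {ε}. So FIRST(S) = {ε, b, e}.
FIRST(P'): from P'::=R S we get {e}. So FIRST(P') = {e}.
FOLLOW(P) includes $ since P is the start symbol.
FOLLOW(P): P appears on no right-hand side. Thus FOLLOW(P) = {$}.
For P ::= ε: FIRST(ε) = {ε}, so it goes in M[P, t] for t ∈ {}; since ε ∈ FIRST, also for every t ∈ FOLLOW(P) = {$}.
For P ::= b z R: FIRST(b z R) = {b}, so it goes in M[P, t] for t ∈ {b}.
For P ::= e P': FIRST(e P') = {e}, so it goes in M[P, t] for t ∈ {e}.

P ::= ε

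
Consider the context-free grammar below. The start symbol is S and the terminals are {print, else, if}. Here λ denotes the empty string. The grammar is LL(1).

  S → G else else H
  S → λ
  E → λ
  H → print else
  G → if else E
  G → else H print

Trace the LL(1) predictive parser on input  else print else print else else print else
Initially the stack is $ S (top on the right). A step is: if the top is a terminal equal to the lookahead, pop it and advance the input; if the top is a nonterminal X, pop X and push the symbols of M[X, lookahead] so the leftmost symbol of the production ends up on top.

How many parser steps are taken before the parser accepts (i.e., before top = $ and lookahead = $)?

12

step 1: stack=$ S  input=else print else print else else print else $  — expand S → G else else H
step 2: stack=$ H else else G  input=else print else print else else print else $  — expand G → else H print
step 3: stack=$ H else else print H else  input=else print else print else else print else $  — match else
step 4: stack=$ H else else print H  input=print else print else else print else $  — expand H → print else
step 5: stack=$ H else else print else print  input=print else print else else print else $  — match print
step 6: stack=$ H else else print else  input=else print else else print else $  — match else
step 7: stack=$ H else else print  input=print else else print else $  — match print
step 8: stack=$ H else else  input=else else print else $  — match else
step 9: stack=$ H else  input=else print else $  — match else
step 10: stack=$ H  input=print else $  — expand H → print else
step 11: stack=$ else print  input=print else $  — match print
step 12: stack=$ else  input=else $  — match else
Accept reached after 12 steps.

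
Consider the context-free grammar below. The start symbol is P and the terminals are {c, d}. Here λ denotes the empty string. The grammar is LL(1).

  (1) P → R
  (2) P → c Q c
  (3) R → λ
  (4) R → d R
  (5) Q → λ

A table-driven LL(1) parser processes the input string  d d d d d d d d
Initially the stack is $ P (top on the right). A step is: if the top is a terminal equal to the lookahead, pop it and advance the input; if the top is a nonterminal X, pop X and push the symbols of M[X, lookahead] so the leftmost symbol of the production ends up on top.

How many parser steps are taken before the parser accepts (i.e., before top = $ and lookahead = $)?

18

      Stack  Input              Action
   1  $ P    d d d d d d d d $  expand P → R
   2  $ R    d d d d d d d d $  expand R → d R
   3  $ R d  d d d d d d d d $  match d
   4  $ R    d d d d d d d $    expand R → d R
   5  $ R d  d d d d d d d $    match d
   6  $ R    d d d d d d $      expand R → d R
   7  $ R d  d d d d d d $      match d
   8  $ R    d d d d d $        expand R → d R
   9  $ R d  d d d d d $        match d
  10  $ R    d d d d $          expand R → d R
  11  $ R d  d d d d $          match d
  12  $ R    d d d $            expand R → d R
  13  $ R d  d d d $            match d
  14  $ R    d d $              expand R → d R
  15  $ R d  d d $              match d
  16  $ R    d $                expand R → d R
  17  $ R d  d $                match d
  18  $ R    $                  expand R → λ
Accept reached after 18 steps.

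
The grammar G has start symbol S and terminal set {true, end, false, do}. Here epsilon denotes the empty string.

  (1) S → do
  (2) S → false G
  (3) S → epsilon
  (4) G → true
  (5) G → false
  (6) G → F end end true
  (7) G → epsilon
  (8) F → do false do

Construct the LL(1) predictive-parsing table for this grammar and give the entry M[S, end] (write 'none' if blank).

FIRST(S): from S→do we get {do}; from S→false G we get {false}; from S→epsilon we get {epsilon}. So FIRST(S) = {epsilon, do, false}.
FIRST(F): from F→do false do we get {do}. So FIRST(F) = {do}.
FIRST(G): from G→true we get {true}; from G→false we get {false}; from G→F end end true we get {do}; from G→epsilon we get {epsilon}. So FIRST(G) = {epsilon, do, false, true}.
FOLLOW(S) includes $ since S is the start symbol.
FOLLOW(S): S appears on no right-hand side. Thus FOLLOW(S) = {$}.
For S → do: FIRST(do) = {do}, so it goes in M[S, t] for t ∈ {do}.
For S → false G: FIRST(false G) = {false}, so it goes in M[S, t] for t ∈ {false}.
For S → epsilon: FIRST(epsilon) = {epsilon}, so it goes in M[S, t] for t ∈ {}; since epsilon ∈ FIRST, also for every t ∈ FOLLOW(S) = {$}.
None of these place a production in M[S, end].

none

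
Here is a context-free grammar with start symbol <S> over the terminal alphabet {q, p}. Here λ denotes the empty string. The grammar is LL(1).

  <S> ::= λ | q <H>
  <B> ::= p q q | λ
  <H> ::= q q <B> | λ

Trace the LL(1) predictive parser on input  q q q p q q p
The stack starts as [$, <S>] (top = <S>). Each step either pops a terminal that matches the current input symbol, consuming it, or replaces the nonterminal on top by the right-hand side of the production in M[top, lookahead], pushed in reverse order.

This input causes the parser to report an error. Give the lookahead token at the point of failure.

      Stack      Input            Action
   1  $ <S>      q q q p q q p $  expand <S> ::= q <H>
   2  $ <H> q    q q q p q q p $  match q
   3  $ <H>      q q p q q p $    expand <H> ::= q q <B>
   4  $ <B> q q  q q p q q p $    match q
   5  $ <B> q    q p q q p $      match q
   6  $ <B>      p q q p $        expand <B> ::= p q q
   7  $ q q p    p q q p $        match p
   8  $ q q      q q p $          match q
   9  $ q        q p $            match q
  10  $          p $              error: stack empty but input remains

p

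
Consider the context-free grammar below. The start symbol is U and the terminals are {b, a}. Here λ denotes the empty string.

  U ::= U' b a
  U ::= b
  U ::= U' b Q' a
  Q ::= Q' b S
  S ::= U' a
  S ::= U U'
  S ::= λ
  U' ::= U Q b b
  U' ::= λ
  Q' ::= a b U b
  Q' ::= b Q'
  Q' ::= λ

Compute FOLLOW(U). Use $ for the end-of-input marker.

{$, a, b}

FIRST(Q') = {λ, a, b}
FIRST(Q) = {a, b}  (via Q' b S)
FIRST(U) = {b}  (via U' b a, U' b Q' a)
FIRST(U') = {λ, b}  (via U Q b b)
FIRST(S) = {λ, a, b}  (via U' a, U U')
FOLLOW(U) includes $ since U is the start symbol.
FOLLOW(Q): in U'::=U Q b b, Q is followed by b b with FIRST {b}. Thus FOLLOW(Q) = {b}.
FOLLOW(S): in Q::=Q' b S, the suffix after S is empty, so FOLLOW(S) ⊇ FOLLOW(Q) = {b}. Thus FOLLOW(S) = {b}.
FOLLOW(U): in S::=U U', U is followed by U' with FIRST {λ, b}; in S::=U U', the suffix after U is nullable, so FOLLOW(U) ⊇ FOLLOW(S) = {b}; in U'::=U Q b b, U is followed by Q b b with FIRST {a, b}; in Q'::=a b U b, U is followed by b with FIRST {b}. Thus FOLLOW(U) = {$, a, b}.
FOLLOW(U'): in U::=U' b a, U' is followed by b a with FIRST {b}; in U::=U' b Q' a, U' is followed by b Q' a with FIRST {b}; in S::=U' a, U' is followed by a with FIRST {a}; in S::=U U', the suffix after U' is empty, so FOLLOW(U') ⊇ FOLLOW(S) = {b}. Thus FOLLOW(U') = {a, b}.
FOLLOW(Q'): in U::=U' b Q' a, Q' is followed by a with FIRST {a}; in Q::=Q' b S, Q' is followed by b S with FIRST {b}; in Q'::=b Q', the suffix after Q' is empty (adds nothing new). Thus FOLLOW(Q') = {a, b}.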